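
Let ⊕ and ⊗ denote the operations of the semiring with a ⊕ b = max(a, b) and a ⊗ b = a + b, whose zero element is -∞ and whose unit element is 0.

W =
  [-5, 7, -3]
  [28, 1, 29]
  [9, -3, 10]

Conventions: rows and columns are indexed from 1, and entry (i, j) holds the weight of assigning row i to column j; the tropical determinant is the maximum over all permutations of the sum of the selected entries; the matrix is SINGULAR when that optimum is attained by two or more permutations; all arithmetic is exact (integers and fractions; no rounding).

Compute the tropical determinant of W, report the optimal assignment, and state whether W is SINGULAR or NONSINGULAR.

σ = (1, 2, 3): (-5) + 1 + 10 = 6
σ = (1, 3, 2): (-5) + 29 + (-3) = 21
σ = (2, 1, 3): 7 + 28 + 10 = 45
σ = (2, 3, 1): 7 + 29 + 9 = 45
σ = (3, 1, 2): (-3) + 28 + (-3) = 22
σ = (3, 2, 1): (-3) + 1 + 9 = 7
Optimal value attained by: σ = (2, 1, 3).
Answer: det⊕(W) = 45; verdict: SINGULAR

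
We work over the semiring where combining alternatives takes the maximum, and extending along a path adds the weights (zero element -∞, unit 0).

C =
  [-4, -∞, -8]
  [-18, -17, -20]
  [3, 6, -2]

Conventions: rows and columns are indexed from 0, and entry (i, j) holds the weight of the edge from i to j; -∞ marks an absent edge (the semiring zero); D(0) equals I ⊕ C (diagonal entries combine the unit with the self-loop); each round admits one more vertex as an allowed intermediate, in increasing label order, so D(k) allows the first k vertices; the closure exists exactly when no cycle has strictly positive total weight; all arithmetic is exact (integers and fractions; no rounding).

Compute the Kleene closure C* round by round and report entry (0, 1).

D(0):
  [0, -∞, -8]
  [-18, 0, -20]
  [3, 6, 0]
D(1):
  [0, -∞, -8]
  [-18, 0, -20]
  [3, 6, 0]
D(2):
  [0, -∞, -8]
  [-18, 0, -20]
  [3, 6, 0]
D(3):
  [0, -2, -8]
  [-17, 0, -20]
  [3, 6, 0]
Answer: C*[0][1] = -2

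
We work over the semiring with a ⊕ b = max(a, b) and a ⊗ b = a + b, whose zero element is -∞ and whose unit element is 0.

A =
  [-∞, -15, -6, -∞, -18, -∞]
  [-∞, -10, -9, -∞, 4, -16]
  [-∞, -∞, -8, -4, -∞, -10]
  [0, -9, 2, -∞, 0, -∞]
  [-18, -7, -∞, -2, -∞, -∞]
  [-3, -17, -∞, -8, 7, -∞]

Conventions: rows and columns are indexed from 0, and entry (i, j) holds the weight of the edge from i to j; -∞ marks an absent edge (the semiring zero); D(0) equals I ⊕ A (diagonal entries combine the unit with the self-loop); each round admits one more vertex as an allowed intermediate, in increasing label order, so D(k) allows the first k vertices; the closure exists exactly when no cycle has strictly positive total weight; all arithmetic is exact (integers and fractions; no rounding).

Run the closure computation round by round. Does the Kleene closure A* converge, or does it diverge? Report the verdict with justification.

D(0):
  [0, -15, -6, -∞, -18, -∞]
  [-∞, 0, -9, -∞, 4, -16]
  [-∞, -∞, 0, -4, -∞, -10]
  [0, -9, 2, 0, 0, -∞]
  [-18, -7, -∞, -2, 0, -∞]
  [-3, -17, -∞, -8, 7, 0]
D(1):
  [0, -15, -6, -∞, -18, -∞]
  [-∞, 0, -9, -∞, 4, -16]
  [-∞, -∞, 0, -4, -∞, -10]
  [0, -9, 2, 0, 0, -∞]
  [-18, -7, -24, -2, 0, -∞]
  [-3, -17, -9, -8, 7, 0]
D(2):
  [0, -15, -6, -∞, -11, -31]
  [-∞, 0, -9, -∞, 4, -16]
  [-∞, -∞, 0, -4, -∞, -10]
  [0, -9, 2, 0, 0, -25]
  [-18, -7, -16, -2, 0, -23]
  [-3, -17, -9, -8, 7, 0]
D(3):
  [0, -15, -6, -10, -11, -16]
  [-∞, 0, -9, -13, 4, -16]
  [-∞, -∞, 0, -4, -∞, -10]
  [0, -9, 2, 0, 0, -8]
  [-18, -7, -16, -2, 0, -23]
  [-3, -17, -9, -8, 7, 0]
D(4):
  [0, -15, -6, -10, -10, -16]
  [-13, 0, -9, -13, 4, -16]
  [-4, -13, 0, -4, -4, -10]
  [0, -9, 2, 0, 0, -8]
  [-2, -7, 0, -2, 0, -10]
  [-3, -17, -6, -8, 7, 0]
D(5):
  [0, -15, -6, -10, -10, -16]
  [2, 0, 4, 2, 4, -6]
  [-4, -11, 0, -4, -4, -10]
  [0, -7, 2, 0, 0, -8]
  [-2, -7, 0, -2, 0, -10]
  [5, 0, 7, 5, 7, 0]
D(6):
  [0, -15, -6, -10, -9, -16]
  [2, 0, 4, 2, 4, -6]
  [-4, -10, 0, -4, -3, -10]
  [0, -7, 2, 0, 0, -8]
  [-2, -7, 0, -2, 0, -10]
  [5, 0, 7, 5, 7, 0]
Key observation: every diagonal entry stays at the unit through all rounds, so no improving cycle exists.
Answer: CONVERGES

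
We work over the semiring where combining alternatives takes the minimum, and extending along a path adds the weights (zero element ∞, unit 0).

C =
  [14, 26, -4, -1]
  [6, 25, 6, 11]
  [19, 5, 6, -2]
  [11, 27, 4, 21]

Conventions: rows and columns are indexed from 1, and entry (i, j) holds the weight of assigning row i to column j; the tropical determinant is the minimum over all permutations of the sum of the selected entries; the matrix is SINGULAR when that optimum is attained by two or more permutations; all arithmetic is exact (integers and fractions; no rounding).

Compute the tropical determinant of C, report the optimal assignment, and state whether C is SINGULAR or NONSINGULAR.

σ = (1, 2, 3, 4): 14 + 25 + 6 + 21 = 66
σ = (1, 2, 4, 3): 14 + 25 + (-2) + 4 = 41
σ = (1, 3, 2, 4): 14 + 6 + 5 + 21 = 46
σ = (1, 3, 4, 2): 14 + 6 + (-2) + 27 = 45
σ = (1, 4, 2, 3): 14 + 11 + 5 + 4 = 34
σ = (1, 4, 3, 2): 14 + 11 + 6 + 27 = 58
σ = (2, 1, 3, 4): 26 + 6 + 6 + 21 = 59
σ = (2, 1, 4, 3): 26 + 6 + (-2) + 4 = 34
σ = (2, 3, 1, 4): 26 + 6 + 19 + 21 = 72
σ = (2, 3, 4, 1): 26 + 6 + (-2) + 11 = 41
σ = (2, 4, 1, 3): 26 + 11 + 19 + 4 = 60
σ = (2, 4, 3, 1): 26 + 11 + 6 + 11 = 54
σ = (3, 1, 2, 4): (-4) + 6 + 5 + 21 = 28
σ = (3, 1, 4, 2): (-4) + 6 + (-2) + 27 = 27
σ = (3, 2, 1, 4): (-4) + 25 + 19 + 21 = 61
σ = (3, 2, 4, 1): (-4) + 25 + (-2) + 11 = 30
σ = (3, 4, 1, 2): (-4) + 11 + 19 + 27 = 53
σ = (3, 4, 2, 1): (-4) + 11 + 5 + 11 = 23
σ = (4, 1, 2, 3): (-1) + 6 + 5 + 4 = 14
σ = (4, 1, 3, 2): (-1) + 6 + 6 + 27 = 38
σ = (4, 2, 1, 3): (-1) + 25 + 19 + 4 = 47
σ = (4, 2, 3, 1): (-1) + 25 + 6 + 11 = 41
σ = (4, 3, 1, 2): (-1) + 6 + 19 + 27 = 51
σ = (4, 3, 2, 1): (-1) + 6 + 5 + 11 = 21
Optimal value attained by: σ = (4, 1, 2, 3).
Answer: det⊕(C) = 14; verdict: NONSINGULAR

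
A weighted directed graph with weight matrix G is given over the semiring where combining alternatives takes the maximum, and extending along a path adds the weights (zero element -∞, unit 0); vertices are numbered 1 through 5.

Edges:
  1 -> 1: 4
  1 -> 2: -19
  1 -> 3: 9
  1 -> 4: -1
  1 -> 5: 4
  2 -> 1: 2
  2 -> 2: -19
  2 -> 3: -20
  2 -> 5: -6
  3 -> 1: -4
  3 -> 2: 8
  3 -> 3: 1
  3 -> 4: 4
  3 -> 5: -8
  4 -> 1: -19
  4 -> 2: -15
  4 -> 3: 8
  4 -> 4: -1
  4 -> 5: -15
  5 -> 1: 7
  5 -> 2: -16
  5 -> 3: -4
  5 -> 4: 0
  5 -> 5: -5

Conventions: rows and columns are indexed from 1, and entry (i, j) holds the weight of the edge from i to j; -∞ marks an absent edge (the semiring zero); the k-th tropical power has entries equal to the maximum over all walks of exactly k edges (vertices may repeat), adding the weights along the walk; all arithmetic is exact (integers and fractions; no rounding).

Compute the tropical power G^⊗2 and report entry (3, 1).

G^⊗2:
  [11, 17, 13, 13, 8]
  [6, -12, 11, 1, 6]
  [10, 9, 12, 5, 2]
  [4, 16, 9, 12, 0]
  [11, 4, 16, 6, 11]
Key observation: the optimum is the walk 3->2->1, with weight 8 + 2 = 10.
Optimal value attained by: walk 3->2->1.
Answer: (G^⊗2)[3][1] = 10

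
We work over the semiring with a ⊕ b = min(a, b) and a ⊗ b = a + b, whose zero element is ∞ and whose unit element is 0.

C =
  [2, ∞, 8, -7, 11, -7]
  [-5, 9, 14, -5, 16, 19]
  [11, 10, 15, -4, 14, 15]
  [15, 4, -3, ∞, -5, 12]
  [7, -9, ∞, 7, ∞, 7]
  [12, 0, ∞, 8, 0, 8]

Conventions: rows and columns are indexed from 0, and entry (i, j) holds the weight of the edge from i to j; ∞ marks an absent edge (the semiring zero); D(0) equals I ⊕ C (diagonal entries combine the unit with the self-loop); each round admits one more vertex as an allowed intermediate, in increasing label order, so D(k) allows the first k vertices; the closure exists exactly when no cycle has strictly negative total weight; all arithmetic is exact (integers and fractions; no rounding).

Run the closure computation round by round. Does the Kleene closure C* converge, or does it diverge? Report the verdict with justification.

D(0):
  [0, ∞, 8, -7, 11, -7]
  [-5, 0, 14, -5, 16, 19]
  [11, 10, 0, -4, 14, 15]
  [15, 4, -3, 0, -5, 12]
  [7, -9, ∞, 7, 0, 7]
  [12, 0, ∞, 8, 0, 0]
D(1):
  [0, ∞, 8, -7, 11, -7]
  [-5, 0, 3, -12, 6, -12]
  [11, 10, 0, -4, 14, 4]
  [15, 4, -3, 0, -5, 8]
  [7, -9, 15, 0, 0, 0]
  [12, 0, 20, 5, 0, 0]
Detection: at round 2, diagonal entry (3, 3) turns strictly negative.
Key observation: the cycle 3->1->0->3 has total weight 4 + (-5) + (-7), which is strictly negative.
Answer: DIVERGES — negative cycle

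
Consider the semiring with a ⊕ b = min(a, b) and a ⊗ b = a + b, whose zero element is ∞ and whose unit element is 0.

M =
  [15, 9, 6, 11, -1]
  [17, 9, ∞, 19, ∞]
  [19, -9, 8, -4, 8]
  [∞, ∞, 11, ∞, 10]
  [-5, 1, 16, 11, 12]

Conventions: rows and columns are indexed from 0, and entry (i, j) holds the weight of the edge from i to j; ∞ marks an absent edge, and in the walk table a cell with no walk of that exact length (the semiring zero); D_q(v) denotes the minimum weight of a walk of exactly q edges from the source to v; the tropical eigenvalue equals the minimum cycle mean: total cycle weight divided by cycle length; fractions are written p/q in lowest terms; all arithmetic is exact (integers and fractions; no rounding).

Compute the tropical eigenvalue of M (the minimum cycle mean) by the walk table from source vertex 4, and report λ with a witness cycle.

q=0: [∞, ∞, ∞, ∞, 0]
q=1: [-5, 1, 16, 11, 12]
q=2: [7, 4, 1, 6, -6]
q=3: [-11, -8, 9, -3, 6]
q=4: [1, -2, -5, 0, -12]
q=5: [-17, -14, 3, -9, 0]
Optimal cycle mean attained by: cycle 0->4->0, total (-1) + (-5), length 2.
Answer: λ = -3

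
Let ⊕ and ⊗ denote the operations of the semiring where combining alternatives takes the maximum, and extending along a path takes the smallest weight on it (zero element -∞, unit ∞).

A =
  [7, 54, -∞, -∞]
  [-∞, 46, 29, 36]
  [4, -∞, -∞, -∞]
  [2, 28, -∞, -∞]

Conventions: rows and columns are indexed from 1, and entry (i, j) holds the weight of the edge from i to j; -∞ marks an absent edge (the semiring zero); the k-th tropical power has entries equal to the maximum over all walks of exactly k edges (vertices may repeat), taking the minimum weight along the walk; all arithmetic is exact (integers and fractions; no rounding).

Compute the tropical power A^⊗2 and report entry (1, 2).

A^⊗2:
  [7, 46, 29, 36]
  [4, 46, 29, 36]
  [4, 4, -∞, -∞]
  [2, 28, 28, 28]
Key observation: the optimum is the walk 1->2->2, with weight 54 min 46 = 46.
Optimal value attained by: walk 1->2->2.
Answer: (A^⊗2)[1][2] = 46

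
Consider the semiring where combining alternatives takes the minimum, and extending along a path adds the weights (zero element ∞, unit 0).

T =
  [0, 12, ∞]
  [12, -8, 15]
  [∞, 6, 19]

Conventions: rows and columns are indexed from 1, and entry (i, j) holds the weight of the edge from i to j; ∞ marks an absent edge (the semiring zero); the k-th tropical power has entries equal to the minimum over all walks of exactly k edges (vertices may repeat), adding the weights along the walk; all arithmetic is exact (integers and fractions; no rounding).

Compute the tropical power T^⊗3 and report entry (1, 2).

T^⊗2:
  [0, 4, 27]
  [4, -16, 7]
  [18, -2, 21]
T^⊗3:
  [0, -4, 19]
  [-4, -24, -1]
  [10, -10, 13]
Key observation: the optimum is the walk 1->2->2->2, with weight 12 + (-8) + (-8) = -4.
Optimal value attained by: walk 1->2->2->2.
Answer: (T^⊗3)[1][2] = -4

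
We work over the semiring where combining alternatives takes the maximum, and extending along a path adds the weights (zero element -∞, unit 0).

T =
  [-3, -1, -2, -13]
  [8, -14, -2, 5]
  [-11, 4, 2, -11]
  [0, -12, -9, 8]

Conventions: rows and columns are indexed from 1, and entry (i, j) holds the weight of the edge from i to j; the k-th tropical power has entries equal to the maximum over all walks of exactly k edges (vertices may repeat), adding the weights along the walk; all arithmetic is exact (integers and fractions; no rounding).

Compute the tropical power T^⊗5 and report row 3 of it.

T^⊗2:
  [7, 2, 0, 4]
  [5, 7, 6, 13]
  [12, 6, 4, 9]
  [8, -1, -1, 16]
T^⊗3:
  [10, 6, 5, 12]
  [15, 10, 8, 21]
  [14, 11, 10, 17]
  [16, 7, 7, 24]
T^⊗4:
  [14, 9, 8, 20]
  [21, 14, 13, 29]
  [19, 14, 12, 25]
  [24, 15, 15, 32]
T^⊗5:
  [20, 13, 12, 28]
  [29, 20, 20, 37]
  [25, 18, 17, 33]
  [32, 23, 23, 40]
Answer: row 3 of T^⊗5 = [25, 18, 17, 33]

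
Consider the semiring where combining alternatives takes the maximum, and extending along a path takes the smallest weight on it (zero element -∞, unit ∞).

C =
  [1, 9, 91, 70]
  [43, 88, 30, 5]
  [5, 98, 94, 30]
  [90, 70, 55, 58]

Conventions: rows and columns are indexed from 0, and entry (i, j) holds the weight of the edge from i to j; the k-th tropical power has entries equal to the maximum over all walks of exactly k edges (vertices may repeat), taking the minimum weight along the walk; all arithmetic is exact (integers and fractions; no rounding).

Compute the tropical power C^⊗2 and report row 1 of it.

C^⊗2:
  [70, 91, 91, 58]
  [43, 88, 43, 43]
  [43, 94, 94, 30]
  [58, 70, 90, 70]
Answer: row 1 of C^⊗2 = [43, 88, 43, 43]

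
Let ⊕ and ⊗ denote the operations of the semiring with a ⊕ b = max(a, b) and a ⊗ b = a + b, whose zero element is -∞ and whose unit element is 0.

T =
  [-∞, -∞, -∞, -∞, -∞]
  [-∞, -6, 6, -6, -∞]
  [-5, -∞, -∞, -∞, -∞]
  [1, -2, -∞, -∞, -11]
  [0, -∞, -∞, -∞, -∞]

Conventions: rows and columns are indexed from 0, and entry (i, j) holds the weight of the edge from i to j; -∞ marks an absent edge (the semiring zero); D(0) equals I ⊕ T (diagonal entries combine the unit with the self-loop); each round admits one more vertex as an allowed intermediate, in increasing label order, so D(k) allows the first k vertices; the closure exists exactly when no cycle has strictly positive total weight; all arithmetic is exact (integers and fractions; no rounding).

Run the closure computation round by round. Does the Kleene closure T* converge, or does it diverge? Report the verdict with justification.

D(0):
  [0, -∞, -∞, -∞, -∞]
  [-∞, 0, 6, -6, -∞]
  [-5, -∞, 0, -∞, -∞]
  [1, -2, -∞, 0, -11]
  [0, -∞, -∞, -∞, 0]
D(1):
  [0, -∞, -∞, -∞, -∞]
  [-∞, 0, 6, -6, -∞]
  [-5, -∞, 0, -∞, -∞]
  [1, -2, -∞, 0, -11]
  [0, -∞, -∞, -∞, 0]
D(2):
  [0, -∞, -∞, -∞, -∞]
  [-∞, 0, 6, -6, -∞]
  [-5, -∞, 0, -∞, -∞]
  [1, -2, 4, 0, -11]
  [0, -∞, -∞, -∞, 0]
D(3):
  [0, -∞, -∞, -∞, -∞]
  [1, 0, 6, -6, -∞]
  [-5, -∞, 0, -∞, -∞]
  [1, -2, 4, 0, -11]
  [0, -∞, -∞, -∞, 0]
D(4):
  [0, -∞, -∞, -∞, -∞]
  [1, 0, 6, -6, -17]
  [-5, -∞, 0, -∞, -∞]
  [1, -2, 4, 0, -11]
  [0, -∞, -∞, -∞, 0]
D(5):
  [0, -∞, -∞, -∞, -∞]
  [1, 0, 6, -6, -17]
  [-5, -∞, 0, -∞, -∞]
  [1, -2, 4, 0, -11]
  [0, -∞, -∞, -∞, 0]
Key observation: every diagonal entry stays at the unit through all rounds, so no improving cycle exists.
Answer: CONVERGES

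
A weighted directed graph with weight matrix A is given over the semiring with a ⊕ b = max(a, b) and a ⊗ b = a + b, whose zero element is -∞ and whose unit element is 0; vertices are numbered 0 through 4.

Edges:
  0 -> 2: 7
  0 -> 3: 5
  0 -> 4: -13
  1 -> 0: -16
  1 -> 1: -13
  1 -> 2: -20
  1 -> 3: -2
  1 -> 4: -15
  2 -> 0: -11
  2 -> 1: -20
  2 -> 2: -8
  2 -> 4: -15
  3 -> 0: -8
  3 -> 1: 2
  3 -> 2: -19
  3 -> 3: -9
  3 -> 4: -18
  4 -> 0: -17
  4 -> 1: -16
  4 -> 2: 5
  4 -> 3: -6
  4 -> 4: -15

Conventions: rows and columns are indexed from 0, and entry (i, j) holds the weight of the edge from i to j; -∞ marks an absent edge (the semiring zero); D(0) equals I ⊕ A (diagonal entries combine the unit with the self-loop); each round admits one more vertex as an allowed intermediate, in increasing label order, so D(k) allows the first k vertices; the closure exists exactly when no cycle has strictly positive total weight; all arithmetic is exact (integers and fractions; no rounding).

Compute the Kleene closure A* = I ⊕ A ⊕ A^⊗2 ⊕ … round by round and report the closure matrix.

D(0):
  [0, -∞, 7, 5, -13]
  [-16, 0, -20, -2, -15]
  [-11, -20, 0, -∞, -15]
  [-8, 2, -19, 0, -18]
  [-17, -16, 5, -6, 0]
D(1):
  [0, -∞, 7, 5, -13]
  [-16, 0, -9, -2, -15]
  [-11, -20, 0, -6, -15]
  [-8, 2, -1, 0, -18]
  [-17, -16, 5, -6, 0]
D(2):
  [0, -∞, 7, 5, -13]
  [-16, 0, -9, -2, -15]
  [-11, -20, 0, -6, -15]
  [-8, 2, -1, 0, -13]
  [-17, -16, 5, -6, 0]
D(3):
  [0, -13, 7, 5, -8]
  [-16, 0, -9, -2, -15]
  [-11, -20, 0, -6, -15]
  [-8, 2, -1, 0, -13]
  [-6, -15, 5, -1, 0]
D(4):
  [0, 7, 7, 5, -8]
  [-10, 0, -3, -2, -15]
  [-11, -4, 0, -6, -15]
  [-8, 2, -1, 0, -13]
  [-6, 1, 5, -1, 0]
D(5):
  [0, 7, 7, 5, -8]
  [-10, 0, -3, -2, -15]
  [-11, -4, 0, -6, -15]
  [-8, 2, -1, 0, -13]
  [-6, 1, 5, -1, 0]
Answer: A* = [[0, 7, 7, 5, -8], [-10, 0, -3, -2, -15], [-11, -4, 0, -6, -15], [-8, 2, -1, 0, -13], [-6, 1, 5, -1, 0]]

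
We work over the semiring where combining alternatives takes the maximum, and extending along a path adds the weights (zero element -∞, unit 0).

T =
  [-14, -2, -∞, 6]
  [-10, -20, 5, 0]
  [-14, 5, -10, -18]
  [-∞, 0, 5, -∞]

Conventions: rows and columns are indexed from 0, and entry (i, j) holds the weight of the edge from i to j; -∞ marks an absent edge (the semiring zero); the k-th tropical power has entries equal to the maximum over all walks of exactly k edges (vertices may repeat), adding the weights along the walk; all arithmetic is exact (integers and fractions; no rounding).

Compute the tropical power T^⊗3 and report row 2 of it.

T^⊗2:
  [-12, 6, 11, -2]
  [-9, 10, 5, -4]
  [-5, -5, 10, 5]
  [-9, 10, 5, 0]
T^⊗3:
  [-3, 16, 11, 6]
  [0, 10, 15, 10]
  [-4, 15, 10, 1]
  [0, 10, 15, 10]
Answer: row 2 of T^⊗3 = [-4, 15, 10, 1]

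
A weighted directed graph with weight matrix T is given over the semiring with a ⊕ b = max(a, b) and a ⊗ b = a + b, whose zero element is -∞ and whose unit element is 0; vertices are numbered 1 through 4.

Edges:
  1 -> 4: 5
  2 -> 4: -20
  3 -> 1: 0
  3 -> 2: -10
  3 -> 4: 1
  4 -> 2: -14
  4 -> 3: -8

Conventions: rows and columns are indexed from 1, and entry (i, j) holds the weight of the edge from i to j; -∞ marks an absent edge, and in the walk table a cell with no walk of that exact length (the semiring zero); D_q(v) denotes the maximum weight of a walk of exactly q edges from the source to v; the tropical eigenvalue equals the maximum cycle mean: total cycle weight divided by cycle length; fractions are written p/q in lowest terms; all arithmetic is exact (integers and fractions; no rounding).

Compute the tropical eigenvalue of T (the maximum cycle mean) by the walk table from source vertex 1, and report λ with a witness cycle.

q=0: [0, -∞, -∞, -∞]
q=1: [-∞, -∞, -∞, 5]
q=2: [-∞, -9, -3, -∞]
q=3: [-3, -13, -∞, -2]
q=4: [-∞, -16, -10, 2]
Optimal cycle mean attained by: cycle 1->4->3->1, total 5 + (-8) + 0, length 3.
Answer: λ = -1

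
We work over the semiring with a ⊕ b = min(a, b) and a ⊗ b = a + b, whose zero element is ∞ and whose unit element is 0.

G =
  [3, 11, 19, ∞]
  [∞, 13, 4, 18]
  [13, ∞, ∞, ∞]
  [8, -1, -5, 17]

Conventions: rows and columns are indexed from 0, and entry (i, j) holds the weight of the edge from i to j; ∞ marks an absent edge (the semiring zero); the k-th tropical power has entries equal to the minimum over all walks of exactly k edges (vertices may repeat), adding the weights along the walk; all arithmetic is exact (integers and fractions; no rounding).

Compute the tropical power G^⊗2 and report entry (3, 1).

G^⊗2:
  [6, 14, 15, 29]
  [17, 17, 13, 31]
  [16, 24, 32, ∞]
  [8, 12, 3, 17]
Key observation: the optimum is the walk 3->1->1, with weight (-1) + 13 = 12.
Optimal value attained by: walk 3->1->1.
Answer: (G^⊗2)[3][1] = 12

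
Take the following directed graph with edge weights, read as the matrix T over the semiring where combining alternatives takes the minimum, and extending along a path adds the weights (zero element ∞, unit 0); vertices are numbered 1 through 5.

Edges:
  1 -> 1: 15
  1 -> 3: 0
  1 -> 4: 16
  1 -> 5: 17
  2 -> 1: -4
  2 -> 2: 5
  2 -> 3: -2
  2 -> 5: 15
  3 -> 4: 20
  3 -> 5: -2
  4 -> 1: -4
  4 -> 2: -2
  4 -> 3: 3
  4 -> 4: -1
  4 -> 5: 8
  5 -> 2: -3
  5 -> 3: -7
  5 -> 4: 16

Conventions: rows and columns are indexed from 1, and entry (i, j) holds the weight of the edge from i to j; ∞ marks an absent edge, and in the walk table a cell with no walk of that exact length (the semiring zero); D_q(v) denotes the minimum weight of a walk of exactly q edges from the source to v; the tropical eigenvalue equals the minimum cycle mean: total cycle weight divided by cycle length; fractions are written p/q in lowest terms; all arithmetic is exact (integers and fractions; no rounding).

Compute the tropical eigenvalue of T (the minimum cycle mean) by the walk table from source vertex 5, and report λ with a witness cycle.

q=0: [∞, ∞, ∞, ∞, 0]
q=1: [∞, -3, -7, 16, ∞]
q=2: [-7, 2, -5, 13, -9]
q=3: [-2, -12, -16, 7, -7]
q=4: [-16, -10, -14, 4, -18]
q=5: [-14, -21, -25, -2, -16]
Optimal cycle mean attained by: cycle 3->5->3, total (-2) + (-7), length 2.
Answer: λ = -9/2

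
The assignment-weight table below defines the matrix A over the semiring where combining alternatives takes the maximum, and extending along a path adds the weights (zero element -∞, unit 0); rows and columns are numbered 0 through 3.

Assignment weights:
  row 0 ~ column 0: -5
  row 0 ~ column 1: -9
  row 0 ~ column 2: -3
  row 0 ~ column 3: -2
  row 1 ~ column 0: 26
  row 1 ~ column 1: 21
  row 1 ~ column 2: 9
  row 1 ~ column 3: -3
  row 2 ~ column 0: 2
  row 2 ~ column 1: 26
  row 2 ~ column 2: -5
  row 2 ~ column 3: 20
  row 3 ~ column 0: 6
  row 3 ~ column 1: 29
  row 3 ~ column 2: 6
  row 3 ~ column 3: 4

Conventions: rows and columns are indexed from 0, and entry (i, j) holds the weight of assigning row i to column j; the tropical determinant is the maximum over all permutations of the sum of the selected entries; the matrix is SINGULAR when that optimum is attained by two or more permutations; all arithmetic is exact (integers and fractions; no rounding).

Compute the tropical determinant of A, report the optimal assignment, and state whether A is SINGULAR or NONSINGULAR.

σ = (0, 1, 2, 3): (-5) + 21 + (-5) + 4 = 15
σ = (0, 1, 3, 2): (-5) + 21 + 20 + 6 = 42
σ = (0, 2, 1, 3): (-5) + 9 + 26 + 4 = 34
σ = (0, 2, 3, 1): (-5) + 9 + 20 + 29 = 53
σ = (0, 3, 1, 2): (-5) + (-3) + 26 + 6 = 24
σ = (0, 3, 2, 1): (-5) + (-3) + (-5) + 29 = 16
σ = (1, 0, 2, 3): (-9) + 26 + (-5) + 4 = 16
σ = (1, 0, 3, 2): (-9) + 26 + 20 + 6 = 43
σ = (1, 2, 0, 3): (-9) + 9 + 2 + 4 = 6
σ = (1, 2, 3, 0): (-9) + 9 + 20 + 6 = 26
σ = (1, 3, 0, 2): (-9) + (-3) + 2 + 6 = -4
σ = (1, 3, 2, 0): (-9) + (-3) + (-5) + 6 = -11
σ = (2, 0, 1, 3): (-3) + 26 + 26 + 4 = 53
σ = (2, 0, 3, 1): (-3) + 26 + 20 + 29 = 72
σ = (2, 1, 0, 3): (-3) + 21 + 2 + 4 = 24
σ = (2, 1, 3, 0): (-3) + 21 + 20 + 6 = 44
σ = (2, 3, 0, 1): (-3) + (-3) + 2 + 29 = 25
σ = (2, 3, 1, 0): (-3) + (-3) + 26 + 6 = 26
σ = (3, 0, 1, 2): (-2) + 26 + 26 + 6 = 56
σ = (3, 0, 2, 1): (-2) + 26 + (-5) + 29 = 48
σ = (3, 1, 0, 2): (-2) + 21 + 2 + 6 = 27
σ = (3, 1, 2, 0): (-2) + 21 + (-5) + 6 = 20
σ = (3, 2, 0, 1): (-2) + 9 + 2 + 29 = 38
σ = (3, 2, 1, 0): (-2) + 9 + 26 + 6 = 39
Optimal value attained by: σ = (2, 0, 3, 1).
Answer: det⊕(A) = 72; verdict: NONSINGULAR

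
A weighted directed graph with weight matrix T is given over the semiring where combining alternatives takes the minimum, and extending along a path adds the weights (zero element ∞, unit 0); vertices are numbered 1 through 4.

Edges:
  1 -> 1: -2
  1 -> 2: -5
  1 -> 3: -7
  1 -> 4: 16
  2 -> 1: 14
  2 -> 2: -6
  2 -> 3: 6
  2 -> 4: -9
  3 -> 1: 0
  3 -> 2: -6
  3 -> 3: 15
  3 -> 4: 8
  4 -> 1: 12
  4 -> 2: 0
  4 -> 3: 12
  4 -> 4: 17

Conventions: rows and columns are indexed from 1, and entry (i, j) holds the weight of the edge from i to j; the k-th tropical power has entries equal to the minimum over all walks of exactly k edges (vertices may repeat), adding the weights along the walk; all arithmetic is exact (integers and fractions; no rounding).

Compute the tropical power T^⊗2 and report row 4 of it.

T^⊗2:
  [-7, -13, -9, -14]
  [3, -12, 0, -15]
  [-2, -12, -7, -15]
  [10, -6, 5, -9]
Answer: row 4 of T^⊗2 = [10, -6, 5, -9]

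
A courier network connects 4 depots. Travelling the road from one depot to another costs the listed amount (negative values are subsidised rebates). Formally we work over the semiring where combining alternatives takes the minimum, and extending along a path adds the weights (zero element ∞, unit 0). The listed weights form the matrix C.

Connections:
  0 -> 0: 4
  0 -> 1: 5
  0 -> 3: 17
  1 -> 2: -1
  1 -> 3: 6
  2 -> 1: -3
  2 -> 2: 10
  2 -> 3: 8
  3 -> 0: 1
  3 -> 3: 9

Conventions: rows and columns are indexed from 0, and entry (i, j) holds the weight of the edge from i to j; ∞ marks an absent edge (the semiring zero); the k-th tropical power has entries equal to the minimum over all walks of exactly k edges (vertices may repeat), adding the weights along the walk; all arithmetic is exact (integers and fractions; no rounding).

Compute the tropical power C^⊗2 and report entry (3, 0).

C^⊗2:
  [8, 9, 4, 11]
  [7, -4, 9, 7]
  [9, 7, -4, 3]
  [5, 6, ∞, 18]
Key observation: the optimum is the walk 3->0->0, with weight 1 + 4 = 5.
Optimal value attained by: walk 3->0->0.
Answer: (C^⊗2)[3][0] = 5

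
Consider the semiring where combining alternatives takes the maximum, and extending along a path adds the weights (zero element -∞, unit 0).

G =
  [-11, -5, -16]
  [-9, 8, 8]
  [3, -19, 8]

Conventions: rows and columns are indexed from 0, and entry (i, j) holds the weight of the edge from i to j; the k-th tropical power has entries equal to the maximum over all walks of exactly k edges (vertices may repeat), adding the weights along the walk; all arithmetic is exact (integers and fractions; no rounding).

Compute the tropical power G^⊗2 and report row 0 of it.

G^⊗2:
  [-13, 3, 3]
  [11, 16, 16]
  [11, -2, 16]
Answer: row 0 of G^⊗2 = [-13, 3, 3]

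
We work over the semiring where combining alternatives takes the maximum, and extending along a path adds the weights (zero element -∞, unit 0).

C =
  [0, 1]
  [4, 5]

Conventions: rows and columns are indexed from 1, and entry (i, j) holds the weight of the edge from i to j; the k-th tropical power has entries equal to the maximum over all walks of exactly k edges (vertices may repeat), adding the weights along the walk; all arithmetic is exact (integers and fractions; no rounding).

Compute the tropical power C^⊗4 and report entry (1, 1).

C^⊗2:
  [5, 6]
  [9, 10]
C^⊗3:
  [10, 11]
  [14, 15]
C^⊗4:
  [15, 16]
  [19, 20]
Key observation: the optimum is the walk 1->2->2->2->1, with weight 1 + 5 + 5 + 4 = 15.
Optimal value attained by: walk 1->2->2->2->1.
Answer: (C^⊗4)[1][1] = 15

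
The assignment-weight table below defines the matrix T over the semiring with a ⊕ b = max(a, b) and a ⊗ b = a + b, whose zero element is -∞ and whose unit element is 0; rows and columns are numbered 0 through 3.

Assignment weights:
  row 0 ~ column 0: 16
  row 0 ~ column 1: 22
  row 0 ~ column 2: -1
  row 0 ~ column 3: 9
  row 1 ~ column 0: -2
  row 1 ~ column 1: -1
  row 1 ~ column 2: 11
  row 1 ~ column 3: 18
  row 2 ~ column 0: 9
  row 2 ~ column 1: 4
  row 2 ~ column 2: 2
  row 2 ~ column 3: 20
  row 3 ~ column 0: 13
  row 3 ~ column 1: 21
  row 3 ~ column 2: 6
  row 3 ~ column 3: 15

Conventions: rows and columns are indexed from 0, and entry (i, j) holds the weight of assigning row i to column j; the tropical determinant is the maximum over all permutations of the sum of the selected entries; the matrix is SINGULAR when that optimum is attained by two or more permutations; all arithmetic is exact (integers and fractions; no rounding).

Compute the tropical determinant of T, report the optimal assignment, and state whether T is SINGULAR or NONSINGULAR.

σ = (0, 1, 2, 3): 16 + (-1) + 2 + 15 = 32
σ = (0, 1, 3, 2): 16 + (-1) + 20 + 6 = 41
σ = (0, 2, 1, 3): 16 + 11 + 4 + 15 = 46
σ = (0, 2, 3, 1): 16 + 11 + 20 + 21 = 68
σ = (0, 3, 1, 2): 16 + 18 + 4 + 6 = 44
σ = (0, 3, 2, 1): 16 + 18 + 2 + 21 = 57
σ = (1, 0, 2, 3): 22 + (-2) + 2 + 15 = 37
σ = (1, 0, 3, 2): 22 + (-2) + 20 + 6 = 46
σ = (1, 2, 0, 3): 22 + 11 + 9 + 15 = 57
σ = (1, 2, 3, 0): 22 + 11 + 20 + 13 = 66
σ = (1, 3, 0, 2): 22 + 18 + 9 + 6 = 55
σ = (1, 3, 2, 0): 22 + 18 + 2 + 13 = 55
σ = (2, 0, 1, 3): (-1) + (-2) + 4 + 15 = 16
σ = (2, 0, 3, 1): (-1) + (-2) + 20 + 21 = 38
σ = (2, 1, 0, 3): (-1) + (-1) + 9 + 15 = 22
σ = (2, 1, 3, 0): (-1) + (-1) + 20 + 13 = 31
σ = (2, 3, 0, 1): (-1) + 18 + 9 + 21 = 47
σ = (2, 3, 1, 0): (-1) + 18 + 4 + 13 = 34
σ = (3, 0, 1, 2): 9 + (-2) + 4 + 6 = 17
σ = (3, 0, 2, 1): 9 + (-2) + 2 + 21 = 30
σ = (3, 1, 0, 2): 9 + (-1) + 9 + 6 = 23
σ = (3, 1, 2, 0): 9 + (-1) + 2 + 13 = 23
σ = (3, 2, 0, 1): 9 + 11 + 9 + 21 = 50
σ = (3, 2, 1, 0): 9 + 11 + 4 + 13 = 37
Optimal value attained by: σ = (0, 2, 3, 1).
Answer: det⊕(T) = 68; verdict: NONSINGULAR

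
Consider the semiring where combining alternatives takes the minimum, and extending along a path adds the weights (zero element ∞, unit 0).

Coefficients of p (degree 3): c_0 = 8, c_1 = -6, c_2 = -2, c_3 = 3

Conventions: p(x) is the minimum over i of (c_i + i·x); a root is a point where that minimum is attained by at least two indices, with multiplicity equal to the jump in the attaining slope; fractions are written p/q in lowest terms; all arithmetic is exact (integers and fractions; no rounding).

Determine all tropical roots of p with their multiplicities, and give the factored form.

hull edge (i=0, c=8) to (i=1, c=-6): slope -14, span 1
hull edge (i=1, c=-6) to (i=2, c=-2): slope 4, span 1
hull edge (i=2, c=-2) to (i=3, c=3): slope 5, span 1
Factored form: p(x) = 3 ⊗ (x ⊕ (-5)) ⊗ (x ⊕ (-4)) ⊗ (x ⊕ 14)
Answer: roots = -5 (mult 1), -4 (mult 1), 14 (mult 1)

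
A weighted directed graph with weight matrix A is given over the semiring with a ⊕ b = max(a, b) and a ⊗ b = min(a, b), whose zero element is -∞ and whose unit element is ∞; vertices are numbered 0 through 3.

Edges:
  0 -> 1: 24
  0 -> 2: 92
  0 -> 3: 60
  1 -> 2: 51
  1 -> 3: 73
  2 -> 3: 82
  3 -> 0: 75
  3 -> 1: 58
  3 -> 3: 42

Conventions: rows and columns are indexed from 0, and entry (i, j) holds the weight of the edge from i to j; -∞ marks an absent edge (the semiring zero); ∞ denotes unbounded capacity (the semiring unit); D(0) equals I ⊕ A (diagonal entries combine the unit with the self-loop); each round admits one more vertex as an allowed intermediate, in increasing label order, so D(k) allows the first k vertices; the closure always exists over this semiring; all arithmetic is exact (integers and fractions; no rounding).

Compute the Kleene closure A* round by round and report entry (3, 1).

D(0):
  [∞, 24, 92, 60]
  [-∞, ∞, 51, 73]
  [-∞, -∞, ∞, 82]
  [75, 58, -∞, ∞]
D(1):
  [∞, 24, 92, 60]
  [-∞, ∞, 51, 73]
  [-∞, -∞, ∞, 82]
  [75, 58, 75, ∞]
D(2):
  [∞, 24, 92, 60]
  [-∞, ∞, 51, 73]
  [-∞, -∞, ∞, 82]
  [75, 58, 75, ∞]
D(3):
  [∞, 24, 92, 82]
  [-∞, ∞, 51, 73]
  [-∞, -∞, ∞, 82]
  [75, 58, 75, ∞]
D(4):
  [∞, 58, 92, 82]
  [73, ∞, 73, 73]
  [75, 58, ∞, 82]
  [75, 58, 75, ∞]
Answer: A*[3][1] = 58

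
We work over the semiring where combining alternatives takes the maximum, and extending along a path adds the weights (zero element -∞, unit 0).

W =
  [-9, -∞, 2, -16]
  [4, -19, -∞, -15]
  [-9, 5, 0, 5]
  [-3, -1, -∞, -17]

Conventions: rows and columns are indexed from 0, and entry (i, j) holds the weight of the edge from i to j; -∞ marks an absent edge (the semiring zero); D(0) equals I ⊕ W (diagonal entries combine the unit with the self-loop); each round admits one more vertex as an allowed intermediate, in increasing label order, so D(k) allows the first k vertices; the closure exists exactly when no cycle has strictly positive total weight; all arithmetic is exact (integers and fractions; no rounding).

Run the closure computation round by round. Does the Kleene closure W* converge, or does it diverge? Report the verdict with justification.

D(0):
  [0, -∞, 2, -16]
  [4, 0, -∞, -15]
  [-9, 5, 0, 5]
  [-3, -1, -∞, 0]
D(1):
  [0, -∞, 2, -16]
  [4, 0, 6, -12]
  [-9, 5, 0, 5]
  [-3, -1, -1, 0]
Detection: at round 2, diagonal entry (2, 2) turns strictly positive.
Key observation: the cycle 2->1->0->2 has total weight 5 + 4 + 2, which is strictly positive.
Answer: DIVERGES — positive cycle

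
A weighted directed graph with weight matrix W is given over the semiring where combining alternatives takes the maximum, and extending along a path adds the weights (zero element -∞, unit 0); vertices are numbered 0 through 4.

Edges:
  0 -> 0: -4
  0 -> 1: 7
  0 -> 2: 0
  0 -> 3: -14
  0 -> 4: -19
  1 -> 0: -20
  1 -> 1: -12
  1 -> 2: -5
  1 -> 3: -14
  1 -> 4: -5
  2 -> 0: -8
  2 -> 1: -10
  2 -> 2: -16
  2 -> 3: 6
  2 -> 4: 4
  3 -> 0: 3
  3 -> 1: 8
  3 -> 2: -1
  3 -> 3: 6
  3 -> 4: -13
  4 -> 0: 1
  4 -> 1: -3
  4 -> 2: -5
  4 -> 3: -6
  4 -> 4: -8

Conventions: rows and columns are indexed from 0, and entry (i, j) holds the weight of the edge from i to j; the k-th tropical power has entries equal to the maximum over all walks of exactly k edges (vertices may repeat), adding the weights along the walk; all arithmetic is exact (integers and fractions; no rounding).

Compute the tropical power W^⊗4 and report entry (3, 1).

W^⊗2:
  [-8, 3, 2, 6, 4]
  [-4, -6, -10, 1, -1]
  [9, 14, 5, 12, -4]
  [9, 14, 5, 12, 3]
  [-3, 8, 1, 1, -1]
W^⊗3:
  [9, 14, 5, 12, 6]
  [4, 9, 0, 7, -6]
  [15, 20, 11, 18, 9]
  [15, 20, 11, 18, 9]
  [4, 9, 3, 7, 5]
W^⊗4:
  [15, 20, 11, 18, 9]
  [10, 15, 6, 13, 4]
  [21, 26, 17, 24, 15]
  [21, 26, 17, 24, 15]
  [10, 15, 6, 13, 7]
Key observation: the optimum is the walk 3->3->3->3->1, with weight 6 + 6 + 6 + 8 = 26.
Optimal value attained by: walk 3->3->3->3->1.
Answer: (W^⊗4)[3][1] = 26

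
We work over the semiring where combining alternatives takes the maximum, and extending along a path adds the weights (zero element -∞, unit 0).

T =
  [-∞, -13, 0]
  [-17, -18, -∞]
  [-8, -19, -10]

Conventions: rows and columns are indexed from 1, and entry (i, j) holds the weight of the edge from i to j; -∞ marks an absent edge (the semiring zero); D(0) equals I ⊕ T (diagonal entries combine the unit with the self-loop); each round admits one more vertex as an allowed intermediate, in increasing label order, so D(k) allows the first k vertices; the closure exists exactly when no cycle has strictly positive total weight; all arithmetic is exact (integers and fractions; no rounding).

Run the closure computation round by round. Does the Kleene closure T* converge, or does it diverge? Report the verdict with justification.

D(0):
  [0, -13, 0]
  [-17, 0, -∞]
  [-8, -19, 0]
D(1):
  [0, -13, 0]
  [-17, 0, -17]
  [-8, -19, 0]
D(2):
  [0, -13, 0]
  [-17, 0, -17]
  [-8, -19, 0]
D(3):
  [0, -13, 0]
  [-17, 0, -17]
  [-8, -19, 0]
Key observation: every diagonal entry stays at the unit through all rounds, so no improving cycle exists.
Answer: CONVERGES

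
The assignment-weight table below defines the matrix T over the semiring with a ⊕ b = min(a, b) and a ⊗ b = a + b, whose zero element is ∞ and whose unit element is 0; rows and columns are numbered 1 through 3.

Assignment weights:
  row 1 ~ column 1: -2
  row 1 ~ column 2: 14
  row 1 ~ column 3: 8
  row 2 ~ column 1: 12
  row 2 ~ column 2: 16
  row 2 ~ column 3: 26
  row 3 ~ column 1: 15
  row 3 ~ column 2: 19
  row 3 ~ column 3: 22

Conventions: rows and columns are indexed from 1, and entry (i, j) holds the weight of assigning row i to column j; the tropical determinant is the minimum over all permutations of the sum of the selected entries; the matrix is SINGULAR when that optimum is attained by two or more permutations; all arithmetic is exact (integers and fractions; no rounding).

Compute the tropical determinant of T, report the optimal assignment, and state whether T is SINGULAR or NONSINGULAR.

σ = (1, 2, 3): (-2) + 16 + 22 = 36
σ = (1, 3, 2): (-2) + 26 + 19 = 43
σ = (2, 1, 3): 14 + 12 + 22 = 48
σ = (2, 3, 1): 14 + 26 + 15 = 55
σ = (3, 1, 2): 8 + 12 + 19 = 39
σ = (3, 2, 1): 8 + 16 + 15 = 39
Optimal value attained by: σ = (1, 2, 3).
Answer: det⊕(T) = 36; verdict: NONSINGULAR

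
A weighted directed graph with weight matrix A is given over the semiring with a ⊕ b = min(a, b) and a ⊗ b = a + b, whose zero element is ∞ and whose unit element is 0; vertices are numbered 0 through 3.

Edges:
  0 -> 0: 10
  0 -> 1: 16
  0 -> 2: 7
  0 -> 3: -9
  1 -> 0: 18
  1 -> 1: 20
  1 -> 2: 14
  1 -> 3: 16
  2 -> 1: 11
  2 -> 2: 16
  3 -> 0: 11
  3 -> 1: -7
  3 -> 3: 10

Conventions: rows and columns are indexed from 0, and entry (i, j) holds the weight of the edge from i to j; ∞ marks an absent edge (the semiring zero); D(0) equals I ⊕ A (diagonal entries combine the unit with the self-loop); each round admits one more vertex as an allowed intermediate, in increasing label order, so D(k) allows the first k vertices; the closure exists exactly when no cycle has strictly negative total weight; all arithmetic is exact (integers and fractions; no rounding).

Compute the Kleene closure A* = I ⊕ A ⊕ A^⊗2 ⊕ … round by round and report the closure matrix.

D(0):
  [0, 16, 7, -9]
  [18, 0, 14, 16]
  [∞, 11, 0, ∞]
  [11, -7, ∞, 0]
D(1):
  [0, 16, 7, -9]
  [18, 0, 14, 9]
  [∞, 11, 0, ∞]
  [11, -7, 18, 0]
D(2):
  [0, 16, 7, -9]
  [18, 0, 14, 9]
  [29, 11, 0, 20]
  [11, -7, 7, 0]
D(3):
  [0, 16, 7, -9]
  [18, 0, 14, 9]
  [29, 11, 0, 20]
  [11, -7, 7, 0]
D(4):
  [0, -16, -2, -9]
  [18, 0, 14, 9]
  [29, 11, 0, 20]
  [11, -7, 7, 0]
Answer: A* = [[0, -16, -2, -9], [18, 0, 14, 9], [29, 11, 0, 20], [11, -7, 7, 0]]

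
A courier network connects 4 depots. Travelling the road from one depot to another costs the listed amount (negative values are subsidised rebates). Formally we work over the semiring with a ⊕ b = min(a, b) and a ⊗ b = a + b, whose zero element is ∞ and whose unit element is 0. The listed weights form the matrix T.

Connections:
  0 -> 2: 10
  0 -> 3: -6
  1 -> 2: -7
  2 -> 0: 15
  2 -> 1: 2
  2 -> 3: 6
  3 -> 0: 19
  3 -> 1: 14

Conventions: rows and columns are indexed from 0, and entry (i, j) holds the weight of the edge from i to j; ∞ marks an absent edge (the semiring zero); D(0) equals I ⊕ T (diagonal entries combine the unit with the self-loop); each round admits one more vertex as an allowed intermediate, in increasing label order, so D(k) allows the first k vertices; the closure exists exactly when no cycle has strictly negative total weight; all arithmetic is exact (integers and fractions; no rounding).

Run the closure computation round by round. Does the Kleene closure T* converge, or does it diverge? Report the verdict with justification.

D(0):
  [0, ∞, 10, -6]
  [∞, 0, -7, ∞]
  [15, 2, 0, 6]
  [19, 14, ∞, 0]
D(1):
  [0, ∞, 10, -6]
  [∞, 0, -7, ∞]
  [15, 2, 0, 6]
  [19, 14, 29, 0]
Detection: at round 2, diagonal entry (2, 2) turns strictly negative.
Key observation: the cycle 2->1->2 has total weight 2 + (-7), which is strictly negative.
Answer: DIVERGES — negative cycle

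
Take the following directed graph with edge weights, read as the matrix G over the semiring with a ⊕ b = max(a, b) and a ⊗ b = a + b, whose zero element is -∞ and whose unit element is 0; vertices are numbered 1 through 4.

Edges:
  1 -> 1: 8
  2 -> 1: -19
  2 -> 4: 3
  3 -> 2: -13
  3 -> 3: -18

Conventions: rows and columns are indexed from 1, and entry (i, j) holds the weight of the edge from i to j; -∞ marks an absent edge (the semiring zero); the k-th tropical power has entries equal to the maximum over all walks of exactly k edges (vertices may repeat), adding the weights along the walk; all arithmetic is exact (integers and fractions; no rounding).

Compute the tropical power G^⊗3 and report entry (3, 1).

G^⊗2:
  [16, -∞, -∞, -∞]
  [-11, -∞, -∞, -∞]
  [-32, -31, -36, -10]
  [-∞, -∞, -∞, -∞]
G^⊗3:
  [24, -∞, -∞, -∞]
  [-3, -∞, -∞, -∞]
  [-24, -49, -54, -28]
  [-∞, -∞, -∞, -∞]
Key observation: the optimum is the walk 3->2->1->1, with weight (-13) + (-19) + 8 = -24.
Optimal value attained by: walk 3->2->1->1.
Answer: (G^⊗3)[3][1] = -24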